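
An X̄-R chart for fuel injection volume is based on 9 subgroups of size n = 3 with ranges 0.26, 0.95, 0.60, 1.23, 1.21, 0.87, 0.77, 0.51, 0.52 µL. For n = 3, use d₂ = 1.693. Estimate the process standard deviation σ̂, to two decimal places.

0.45

R̄ = (0.26 + 0.95 + 0.60 + 1.23 + 1.21 + 0.87 + 0.77 + 0.51 + 0.52) / 9 = 0.7689
σ̂ = R̄ / d₂ = 0.7689 / 1.693 = 0.4542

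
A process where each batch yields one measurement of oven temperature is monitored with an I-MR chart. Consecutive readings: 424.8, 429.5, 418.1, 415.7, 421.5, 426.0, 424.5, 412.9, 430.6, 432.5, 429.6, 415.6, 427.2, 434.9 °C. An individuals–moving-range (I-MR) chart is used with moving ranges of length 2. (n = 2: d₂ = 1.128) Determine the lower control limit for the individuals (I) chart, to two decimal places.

404.54

X̄ = (424.8 + 429.5 + 418.1 + 415.7 + 421.5 + 426.0 + 424.5 + 412.9 + 430.6 + 432.5 + 429.6 + 415.6 + 427.2 + 434.9) / 14 = 424.5286
Moving ranges: 4.7, 11.4, 2.4, 5.8, 4.5, 1.5, 11.6, 17.7, 1.9, 2.9, 14.0, 11.6, 7.7; M̄R̄ = 97.7000 / 13 = 7.5154
LCL = X̄ − 3·M̄R̄/d₂ = 424.5286 − 3 × 7.5154 / 1.128 = 404.5408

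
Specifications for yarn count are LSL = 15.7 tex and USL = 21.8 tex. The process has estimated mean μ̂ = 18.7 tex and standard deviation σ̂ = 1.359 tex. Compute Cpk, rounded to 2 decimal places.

0.74

Cpu = (USL − μ̂) / (3σ̂) = (21.8 − 18.7) / (3 × 1.359) = 0.7604; Cpl = (μ̂ − LSL) / (3σ̂) = (18.7 − 15.7) / (3 × 1.359) = 0.7358; Cpk = min(Cpu, Cpl) = 0.7358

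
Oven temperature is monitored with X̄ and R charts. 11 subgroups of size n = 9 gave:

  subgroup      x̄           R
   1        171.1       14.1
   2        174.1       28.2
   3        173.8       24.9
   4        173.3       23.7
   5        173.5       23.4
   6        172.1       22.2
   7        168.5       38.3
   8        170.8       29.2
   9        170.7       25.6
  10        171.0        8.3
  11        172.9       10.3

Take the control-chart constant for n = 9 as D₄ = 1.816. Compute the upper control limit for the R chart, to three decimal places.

R̄ = (14.1 + 28.2 + 24.9 + 23.7 + 23.4 + 22.2 + 38.3 + 29.2 + 25.6 + 8.3 + 10.3) / 11 = 248.2000 / 11 = 22.5636
UCL_R = D₄·R̄ = 1.816 × 22.5636 = 40.9756

40.976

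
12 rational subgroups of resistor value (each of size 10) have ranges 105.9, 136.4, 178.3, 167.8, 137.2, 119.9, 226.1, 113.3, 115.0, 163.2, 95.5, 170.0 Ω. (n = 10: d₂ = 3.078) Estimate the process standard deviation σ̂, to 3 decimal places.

46.800

R̄ = (105.9 + 136.4 + 178.3 + 167.8 + 137.2 + 119.9 + 226.1 + 113.3 + 115.0 + 163.2 + 95.5 + 170.0) / 12 = 144.0500
σ̂ = R̄ / d₂ = 144.0500 / 3.078 = 46.7999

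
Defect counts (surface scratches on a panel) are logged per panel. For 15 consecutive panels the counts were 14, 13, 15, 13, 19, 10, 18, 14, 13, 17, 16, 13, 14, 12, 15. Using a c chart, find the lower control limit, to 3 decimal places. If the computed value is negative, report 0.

3.016

c̄ = (14 + 13 + 15 + 13 + 19 + 10 + 18 + 14 + 13 + 17 + 16 + 13 + 14 + 12 + 15) / 15 = 216 / 15 = 14.4000
LCL = c̄ − 3√c̄ = 14.4000 − 3 × 3.7947 = 3.0158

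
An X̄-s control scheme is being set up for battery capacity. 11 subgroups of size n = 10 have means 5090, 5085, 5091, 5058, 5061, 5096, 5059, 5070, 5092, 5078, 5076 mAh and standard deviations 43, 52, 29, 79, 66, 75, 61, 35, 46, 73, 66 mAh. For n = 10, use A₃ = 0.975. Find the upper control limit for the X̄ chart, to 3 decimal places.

X̄̄ = (5090 + 5085 + 5091 + 5058 + 5061 + 5096 + 5059 + 5070 + 5092 + 5078 + 5076) / 11 = 5077.8182
s̄ = (43 + 52 + 29 + 79 + 66 + 75 + 61 + 35 + 46 + 73 + 66) / 11 = 56.8182
UCL = X̄̄ + A₃·s̄ = 5077.8182 + 0.975 × 56.8182 = 5133.2159

5133.216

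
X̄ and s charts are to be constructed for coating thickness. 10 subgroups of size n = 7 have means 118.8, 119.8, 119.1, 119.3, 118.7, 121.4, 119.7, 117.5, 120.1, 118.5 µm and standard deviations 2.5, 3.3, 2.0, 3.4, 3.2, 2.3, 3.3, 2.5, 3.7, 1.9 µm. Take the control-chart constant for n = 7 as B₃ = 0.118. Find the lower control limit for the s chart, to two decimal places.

s̄ = (2.5 + 3.3 + 2.0 + 3.4 + 3.2 + 2.3 + 3.3 + 2.5 + 3.7 + 1.9) / 10 = 2.8100
LCL_s = B₃·s̄ = 0.118 × 2.8100 = 0.3316

0.33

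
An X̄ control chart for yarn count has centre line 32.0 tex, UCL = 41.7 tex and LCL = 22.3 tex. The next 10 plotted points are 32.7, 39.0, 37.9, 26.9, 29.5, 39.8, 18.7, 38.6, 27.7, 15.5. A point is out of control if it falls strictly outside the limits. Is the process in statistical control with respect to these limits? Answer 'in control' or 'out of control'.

Compare each point to [22.3, 41.7]: sample 7 = 18.7 < LCL; sample 10 = 15.5 < LCL.

out of control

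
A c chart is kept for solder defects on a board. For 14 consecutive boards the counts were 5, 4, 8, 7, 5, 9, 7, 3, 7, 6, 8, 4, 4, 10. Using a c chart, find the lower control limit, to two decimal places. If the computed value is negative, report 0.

0.00

c̄ = (5 + 4 + 8 + 7 + 5 + 9 + 7 + 3 + 7 + 6 + 8 + 4 + 4 + 10) / 14 = 87 / 14 = 6.2143
LCL = c̄ − 3√c̄ = 6.2143 − 3 × 2.4928 = -1.2643 → 0 (cannot be negative)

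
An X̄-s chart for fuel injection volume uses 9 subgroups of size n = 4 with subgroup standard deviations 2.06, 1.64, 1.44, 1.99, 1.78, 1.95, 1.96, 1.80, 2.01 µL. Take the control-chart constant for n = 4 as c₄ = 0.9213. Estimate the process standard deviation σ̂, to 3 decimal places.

s̄ = (2.06 + 1.64 + 1.44 + 1.99 + 1.78 + 1.95 + 1.96 + 1.80 + 2.01) / 9 = 1.8478
σ̂ = s̄ / c₄ = 1.8478 / 0.9213 = 2.0056

2.006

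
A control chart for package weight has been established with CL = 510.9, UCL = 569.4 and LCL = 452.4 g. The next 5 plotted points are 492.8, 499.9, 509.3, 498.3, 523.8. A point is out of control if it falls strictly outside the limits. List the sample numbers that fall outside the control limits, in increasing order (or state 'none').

none

All 5 points lie within [452.4, 569.4].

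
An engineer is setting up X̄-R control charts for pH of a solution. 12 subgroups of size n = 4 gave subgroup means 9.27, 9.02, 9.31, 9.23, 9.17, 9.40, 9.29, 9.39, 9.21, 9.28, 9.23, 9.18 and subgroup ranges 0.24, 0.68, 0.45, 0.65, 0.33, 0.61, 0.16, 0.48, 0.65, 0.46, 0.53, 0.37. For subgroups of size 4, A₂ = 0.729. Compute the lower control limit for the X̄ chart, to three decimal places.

8.908

X̄̄ = (9.27 + 9.02 + 9.31 + 9.23 + 9.17 + 9.40 + 9.29 + 9.39 + 9.21 + 9.28 + 9.23 + 9.18) / 12 = 110.9800 / 12 = 9.2483
R̄ = (0.24 + 0.68 + 0.45 + 0.65 + 0.33 + 0.61 + 0.16 + 0.48 + 0.65 + 0.46 + 0.53 + 0.37) / 12 = 5.6100 / 12 = 0.4675
LCL = X̄̄ − A₂·R̄ = 9.2483 − 0.729 × 0.4675 = 8.9075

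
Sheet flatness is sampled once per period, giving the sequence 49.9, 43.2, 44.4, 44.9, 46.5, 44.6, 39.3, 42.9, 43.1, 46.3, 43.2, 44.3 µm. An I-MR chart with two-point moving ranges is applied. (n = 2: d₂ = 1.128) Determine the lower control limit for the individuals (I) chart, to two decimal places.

37.52

X̄ = (49.9 + 43.2 + 44.4 + 44.9 + 46.5 + 44.6 + 39.3 + 42.9 + 43.1 + 46.3 + 43.2 + 44.3) / 12 = 44.3833
Moving ranges: 6.7, 1.2, 0.5, 1.6, 1.9, 5.3, 3.6, 0.2, 3.2, 3.1, 1.1; M̄R̄ = 28.4000 / 11 = 2.5818
LCL = X̄ − 3·M̄R̄/d₂ = 44.3833 − 3 × 2.5818 / 1.128 = 37.5168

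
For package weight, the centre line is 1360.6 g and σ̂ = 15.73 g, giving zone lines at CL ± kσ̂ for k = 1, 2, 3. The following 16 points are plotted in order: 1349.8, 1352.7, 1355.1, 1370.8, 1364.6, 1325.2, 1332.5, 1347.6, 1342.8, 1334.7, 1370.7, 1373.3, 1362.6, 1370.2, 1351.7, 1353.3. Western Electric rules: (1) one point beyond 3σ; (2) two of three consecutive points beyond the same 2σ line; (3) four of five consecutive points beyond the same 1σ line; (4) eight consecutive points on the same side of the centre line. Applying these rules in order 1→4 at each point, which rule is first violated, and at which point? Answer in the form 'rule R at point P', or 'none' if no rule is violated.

Zone of each point (C = within 1σ̂, B = 1σ̂–2σ̂, A = 2σ̂–3σ̂, * = beyond 3σ̂; sign = side of CL): 1:-C, 2:-C, 3:-C, 4:+C, 5:+C, 6:-A, 7:-B, 8:-C, 9:-B, 10:-B, 11:+C, 12:+C, 13:+C, 14:+C, 15:-C, 16:-C
Rule 3 (four of five consecutive points beyond the same 1σ limit) is satisfied at point 10.

rule 3 at point 10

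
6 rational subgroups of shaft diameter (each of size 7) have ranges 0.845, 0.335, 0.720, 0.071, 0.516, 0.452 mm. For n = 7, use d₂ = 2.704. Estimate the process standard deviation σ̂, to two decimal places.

0.18

R̄ = (0.845 + 0.335 + 0.720 + 0.071 + 0.516 + 0.452) / 6 = 0.4898
σ̂ = R̄ / d₂ = 0.4898 / 2.704 = 0.1812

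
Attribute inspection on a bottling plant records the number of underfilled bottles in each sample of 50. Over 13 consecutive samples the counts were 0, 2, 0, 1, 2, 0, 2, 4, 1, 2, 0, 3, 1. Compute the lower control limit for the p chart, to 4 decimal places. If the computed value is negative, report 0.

0.0000

p̄ = Σdᵢ / (k·n) = 18 / (13 × 50) = 0.02769
LCL = p̄ − 3·√(p̄(1−p̄)/n) = 0.02769 − 3 × 0.02321 = -0.04193 → 0 (negative, so LCL = 0)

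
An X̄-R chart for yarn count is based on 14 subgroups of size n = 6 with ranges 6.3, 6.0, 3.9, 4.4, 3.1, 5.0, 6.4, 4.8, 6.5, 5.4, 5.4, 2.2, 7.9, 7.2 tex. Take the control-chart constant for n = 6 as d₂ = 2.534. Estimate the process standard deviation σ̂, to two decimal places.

R̄ = (6.3 + 6.0 + 3.9 + 4.4 + 3.1 + 5.0 + 6.4 + 4.8 + 6.5 + 5.4 + 5.4 + 2.2 + 7.9 + 7.2) / 14 = 5.3214
σ̂ = R̄ / d₂ = 5.3214 / 2.534 = 2.1000

2.10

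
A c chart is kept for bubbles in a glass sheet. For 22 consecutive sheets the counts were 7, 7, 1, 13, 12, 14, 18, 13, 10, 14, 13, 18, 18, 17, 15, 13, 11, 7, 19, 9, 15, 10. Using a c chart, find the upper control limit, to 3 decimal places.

23.042

c̄ = (7 + 7 + 1 + 13 + 12 + 14 + 18 + 13 + 10 + 14 + 13 + 18 + 18 + 17 + 15 + 13 + 11 + 7 + 19 + 9 + 15 + 10) / 22 = 274 / 22 = 12.4545
UCL = c̄ + 3√c̄ = 12.4545 + 3 × √12.4545 = 12.4545 + 3 × 3.5291 = 23.0418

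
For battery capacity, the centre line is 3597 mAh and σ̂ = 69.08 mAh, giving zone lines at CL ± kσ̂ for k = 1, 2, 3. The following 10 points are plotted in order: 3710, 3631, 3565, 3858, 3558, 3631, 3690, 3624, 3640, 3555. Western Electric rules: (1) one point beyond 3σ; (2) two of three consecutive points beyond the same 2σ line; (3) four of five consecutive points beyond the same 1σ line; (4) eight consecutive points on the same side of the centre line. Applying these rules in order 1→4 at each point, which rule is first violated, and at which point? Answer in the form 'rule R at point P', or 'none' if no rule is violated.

rule 1 at point 4

Zone of each point (C = within 1σ̂, B = 1σ̂–2σ̂, A = 2σ̂–3σ̂, * = beyond 3σ̂; sign = side of CL): 1:+B, 2:+C, 3:-C, 4:+*, 5:-C, 6:+C, 7:+B, 8:+C, 9:+C, 10:-C
Rule 1 (one point beyond the 3σ limits) is satisfied at point 4.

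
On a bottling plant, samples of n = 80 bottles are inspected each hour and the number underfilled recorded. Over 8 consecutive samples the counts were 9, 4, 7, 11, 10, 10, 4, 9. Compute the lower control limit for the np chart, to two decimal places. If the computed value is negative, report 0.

0.00

p̄ = Σdᵢ / (k·n) = 64 / (8 × 80) = 0.10000
LCL = np̄ − 3·√(np̄(1−p̄)) = 8.0000 − 3 × 2.6833 = -0.0498 → 0 (negative, so LCL = 0)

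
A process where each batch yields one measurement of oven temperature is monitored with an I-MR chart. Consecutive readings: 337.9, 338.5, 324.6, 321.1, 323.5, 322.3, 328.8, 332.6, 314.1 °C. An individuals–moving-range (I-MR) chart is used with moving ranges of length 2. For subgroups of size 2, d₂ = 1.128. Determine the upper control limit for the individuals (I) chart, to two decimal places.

343.80

X̄ = (337.9 + 338.5 + 324.6 + 321.1 + 323.5 + 322.3 + 328.8 + 332.6 + 314.1) / 9 = 327.0444
Moving ranges: 0.6, 13.9, 3.5, 2.4, 1.2, 6.5, 3.8, 18.5; M̄R̄ = 50.4000 / 8 = 6.3000
UCL = X̄ + 3·M̄R̄/d₂ = 327.0444 + 3 × 6.3000 / 1.128 = 343.7998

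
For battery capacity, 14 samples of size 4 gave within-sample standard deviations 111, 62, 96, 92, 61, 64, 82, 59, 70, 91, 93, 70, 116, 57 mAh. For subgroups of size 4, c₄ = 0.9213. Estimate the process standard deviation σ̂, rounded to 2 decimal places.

s̄ = (111 + 62 + 96 + 92 + 61 + 64 + 82 + 59 + 70 + 91 + 93 + 70 + 116 + 57) / 14 = 80.2857
σ̂ = s̄ / c₄ = 80.2857 / 0.9213 = 87.1439

87.14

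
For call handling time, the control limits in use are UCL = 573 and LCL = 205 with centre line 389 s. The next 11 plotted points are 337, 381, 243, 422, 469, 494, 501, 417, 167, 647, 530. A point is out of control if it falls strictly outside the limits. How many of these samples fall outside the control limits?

2

Compare each point to [205, 573]: sample 9 = 167 < LCL; sample 10 = 647 > UCL.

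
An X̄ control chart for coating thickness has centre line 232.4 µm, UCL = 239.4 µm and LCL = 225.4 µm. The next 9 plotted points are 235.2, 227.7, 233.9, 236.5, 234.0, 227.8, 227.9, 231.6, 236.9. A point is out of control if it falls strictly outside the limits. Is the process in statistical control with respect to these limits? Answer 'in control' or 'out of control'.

in control

All 9 points lie within [225.4, 239.4].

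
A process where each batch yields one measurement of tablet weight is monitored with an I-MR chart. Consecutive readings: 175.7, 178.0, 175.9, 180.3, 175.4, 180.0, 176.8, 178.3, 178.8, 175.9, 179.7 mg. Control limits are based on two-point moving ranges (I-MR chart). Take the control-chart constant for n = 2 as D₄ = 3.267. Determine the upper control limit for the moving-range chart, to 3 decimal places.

Moving ranges: 2.3, 2.1, 4.4, 4.9, 4.6, 3.2, 1.5, 0.5, 2.9, 3.8; M̄R̄ = 30.2000 / 10 = 3.0200
UCL_MR = D₄·M̄R̄ = 3.267 × 3.0200 = 9.8663

9.866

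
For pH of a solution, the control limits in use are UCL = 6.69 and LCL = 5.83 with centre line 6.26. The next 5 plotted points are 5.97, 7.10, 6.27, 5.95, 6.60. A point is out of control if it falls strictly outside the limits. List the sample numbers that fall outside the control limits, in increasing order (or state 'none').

2

Compare each point to [5.83, 6.69]: sample 2 = 7.10 > UCL.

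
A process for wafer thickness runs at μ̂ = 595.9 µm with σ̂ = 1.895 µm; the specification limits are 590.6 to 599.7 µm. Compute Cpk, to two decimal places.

Cpu = (USL − μ̂) / (3σ̂) = (599.7 − 595.9) / (3 × 1.895) = 0.6684; Cpl = (μ̂ − LSL) / (3σ̂) = (595.9 − 590.6) / (3 × 1.895) = 0.9323; Cpk = min(Cpu, Cpl) = 0.6684

0.67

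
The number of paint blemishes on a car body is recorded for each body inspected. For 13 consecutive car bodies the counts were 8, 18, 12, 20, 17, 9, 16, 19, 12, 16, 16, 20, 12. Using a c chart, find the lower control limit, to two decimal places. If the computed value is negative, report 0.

c̄ = (8 + 18 + 12 + 20 + 17 + 9 + 16 + 19 + 12 + 16 + 16 + 20 + 12) / 13 = 195 / 13 = 15.0000
LCL = c̄ − 3√c̄ = 15.0000 − 3 × 3.8730 = 3.3810

3.38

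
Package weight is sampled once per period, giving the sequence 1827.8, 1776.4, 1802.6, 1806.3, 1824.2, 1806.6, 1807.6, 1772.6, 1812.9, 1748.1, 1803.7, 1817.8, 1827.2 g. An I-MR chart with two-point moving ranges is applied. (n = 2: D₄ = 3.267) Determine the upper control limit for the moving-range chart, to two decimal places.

91.75

Moving ranges: 51.4, 26.2, 3.7, 17.9, 17.6, 1.0, 35.0, 40.3, 64.8, 55.6, 14.1, 9.4; M̄R̄ = 337.0000 / 12 = 28.0833
UCL_MR = D₄·M̄R̄ = 3.267 × 28.0833 = 91.7482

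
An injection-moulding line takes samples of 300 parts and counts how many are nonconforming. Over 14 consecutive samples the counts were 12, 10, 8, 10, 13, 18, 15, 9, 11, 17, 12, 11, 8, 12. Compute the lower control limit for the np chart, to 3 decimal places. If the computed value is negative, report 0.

1.733

p̄ = Σdᵢ / (k·n) = 166 / (14 × 300) = 0.03952
LCL = np̄ − 3·√(np̄(1−p̄)) = 11.8571 − 3 × 3.3747 = 1.7331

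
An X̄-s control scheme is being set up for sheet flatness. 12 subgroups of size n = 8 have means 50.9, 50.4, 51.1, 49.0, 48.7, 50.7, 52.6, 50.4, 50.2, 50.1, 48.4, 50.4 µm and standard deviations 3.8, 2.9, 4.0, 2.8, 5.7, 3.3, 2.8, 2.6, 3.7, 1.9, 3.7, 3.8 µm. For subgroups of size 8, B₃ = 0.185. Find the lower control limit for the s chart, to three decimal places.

s̄ = (3.8 + 2.9 + 4.0 + 2.8 + 5.7 + 3.3 + 2.8 + 2.6 + 3.7 + 1.9 + 3.7 + 3.8) / 12 = 3.4167
LCL_s = B₃·s̄ = 0.185 × 3.4167 = 0.6321

0.632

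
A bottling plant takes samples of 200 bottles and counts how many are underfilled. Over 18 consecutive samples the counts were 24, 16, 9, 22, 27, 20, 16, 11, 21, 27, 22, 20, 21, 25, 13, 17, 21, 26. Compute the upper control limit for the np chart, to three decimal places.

32.585

p̄ = Σdᵢ / (k·n) = 358 / (18 × 200) = 0.09944
UCL = np̄ + 3·√(np̄(1−p̄)) = 19.8889 + 3 × √(19.8889×0.90056) = 19.8889 + 3 × 4.2321 = 32.5853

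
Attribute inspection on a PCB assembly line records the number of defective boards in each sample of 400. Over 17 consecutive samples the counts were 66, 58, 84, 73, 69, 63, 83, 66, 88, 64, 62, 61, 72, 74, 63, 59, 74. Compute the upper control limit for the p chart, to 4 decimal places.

0.2302

p̄ = Σdᵢ / (k·n) = 1179 / (17 × 400) = 0.17338
UCL = p̄ + 3·√(p̄(1−p̄)/n) = 0.17338 + 3 × √(0.17338×0.82662/400) = 0.17338 + 3 × 0.01893 = 0.23017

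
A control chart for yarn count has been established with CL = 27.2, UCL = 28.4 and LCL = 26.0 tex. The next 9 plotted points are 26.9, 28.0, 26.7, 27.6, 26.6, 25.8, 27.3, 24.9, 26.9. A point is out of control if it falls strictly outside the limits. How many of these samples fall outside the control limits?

2

Compare each point to [26.0, 28.4]: sample 6 = 25.8 < LCL; sample 8 = 24.9 < LCL.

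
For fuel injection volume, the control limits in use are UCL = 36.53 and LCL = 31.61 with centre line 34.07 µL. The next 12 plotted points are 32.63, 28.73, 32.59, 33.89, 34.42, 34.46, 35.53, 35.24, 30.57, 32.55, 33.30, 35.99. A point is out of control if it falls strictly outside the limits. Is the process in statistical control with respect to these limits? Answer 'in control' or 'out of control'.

out of control

Compare each point to [31.61, 36.53]: sample 2 = 28.73 < LCL; sample 9 = 30.57 < LCL.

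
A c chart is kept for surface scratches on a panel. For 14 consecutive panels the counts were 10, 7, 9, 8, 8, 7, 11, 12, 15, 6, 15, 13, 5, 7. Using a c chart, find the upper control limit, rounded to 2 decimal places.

18.75

c̄ = (10 + 7 + 9 + 8 + 8 + 7 + 11 + 12 + 15 + 6 + 15 + 13 + 5 + 7) / 14 = 133 / 14 = 9.5000
UCL = c̄ + 3√c̄ = 9.5000 + 3 × √9.5000 = 9.5000 + 3 × 3.0822 = 18.7466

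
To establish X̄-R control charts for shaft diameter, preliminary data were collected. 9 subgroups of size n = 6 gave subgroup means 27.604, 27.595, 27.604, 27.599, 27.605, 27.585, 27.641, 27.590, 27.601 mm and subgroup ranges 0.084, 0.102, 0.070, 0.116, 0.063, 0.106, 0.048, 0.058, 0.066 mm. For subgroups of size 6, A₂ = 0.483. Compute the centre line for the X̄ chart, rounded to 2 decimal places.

X̄̄ = (27.604 + 27.595 + 27.604 + 27.599 + 27.605 + 27.585 + 27.641 + 27.590 + 27.601) / 9 = 248.4240 / 9 = 27.6027
CL = X̄̄ = 27.6027

27.60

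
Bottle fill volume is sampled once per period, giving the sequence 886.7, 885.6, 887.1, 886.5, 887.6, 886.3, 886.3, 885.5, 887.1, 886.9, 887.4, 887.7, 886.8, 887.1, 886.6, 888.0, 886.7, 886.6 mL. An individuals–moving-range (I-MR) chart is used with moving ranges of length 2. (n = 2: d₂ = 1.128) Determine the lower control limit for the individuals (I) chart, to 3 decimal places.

884.694

X̄ = (886.7 + 885.6 + 887.1 + 886.5 + 887.6 + 886.3 + 886.3 + 885.5 + 887.1 + 886.9 + 887.4 + 887.7 + 886.8 + 887.1 + 886.6 + 888.0 + 886.7 + 886.6) / 18 = 886.8056
Moving ranges: 1.1, 1.5, 0.6, 1.1, 1.3, 0.0, 0.8, 1.6, 0.2, 0.5, 0.3, 0.9, 0.3, 0.5, 1.4, 1.3, 0.1; M̄R̄ = 13.5000 / 17 = 0.7941
LCL = X̄ − 3·M̄R̄/d₂ = 886.8056 − 3 × 0.7941 / 1.128 = 884.6935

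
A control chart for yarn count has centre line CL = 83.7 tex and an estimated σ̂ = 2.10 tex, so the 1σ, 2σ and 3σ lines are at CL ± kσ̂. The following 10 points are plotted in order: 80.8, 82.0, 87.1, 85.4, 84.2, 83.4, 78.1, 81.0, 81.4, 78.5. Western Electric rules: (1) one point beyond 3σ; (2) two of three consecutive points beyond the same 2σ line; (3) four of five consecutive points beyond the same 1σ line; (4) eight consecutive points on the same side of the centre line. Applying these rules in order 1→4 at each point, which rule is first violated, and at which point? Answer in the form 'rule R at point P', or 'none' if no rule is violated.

Zone of each point (C = within 1σ̂, B = 1σ̂–2σ̂, A = 2σ̂–3σ̂, * = beyond 3σ̂; sign = side of CL): 1:-B, 2:-C, 3:+B, 4:+C, 5:+C, 6:-C, 7:-A, 8:-B, 9:-B, 10:-A
Rule 3 (four of five consecutive points beyond the same 1σ limit) is satisfied at point 10.

rule 3 at point 10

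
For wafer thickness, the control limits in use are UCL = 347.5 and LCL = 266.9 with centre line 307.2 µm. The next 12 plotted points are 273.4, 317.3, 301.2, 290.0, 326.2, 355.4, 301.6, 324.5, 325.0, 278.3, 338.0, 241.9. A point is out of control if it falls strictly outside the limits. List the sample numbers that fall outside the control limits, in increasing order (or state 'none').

Compare each point to [266.9, 347.5]: sample 6 = 355.4 > UCL; sample 12 = 241.9 < LCL.

6, 12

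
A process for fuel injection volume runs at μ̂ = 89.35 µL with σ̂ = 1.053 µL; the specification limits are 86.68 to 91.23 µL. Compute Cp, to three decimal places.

0.720

Cp = (USL − LSL) / (6σ̂) = (91.23 − 86.68) / (6 × 1.053) = 4.5500 / 6.3180 = 0.7202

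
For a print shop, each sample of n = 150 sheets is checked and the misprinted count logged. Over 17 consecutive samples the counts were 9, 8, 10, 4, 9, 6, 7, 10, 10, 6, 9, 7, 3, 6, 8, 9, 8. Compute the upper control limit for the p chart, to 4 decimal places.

0.1043

p̄ = Σdᵢ / (k·n) = 129 / (17 × 150) = 0.05059
UCL = p̄ + 3·√(p̄(1−p̄)/n) = 0.05059 + 3 × √(0.05059×0.94941/150) = 0.05059 + 3 × 0.01789 = 0.10427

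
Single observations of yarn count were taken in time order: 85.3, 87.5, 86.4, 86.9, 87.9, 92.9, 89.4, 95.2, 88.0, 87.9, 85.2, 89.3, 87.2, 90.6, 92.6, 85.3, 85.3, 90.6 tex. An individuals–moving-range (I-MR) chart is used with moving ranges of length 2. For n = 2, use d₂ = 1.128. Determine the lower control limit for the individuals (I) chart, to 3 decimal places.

80.189

X̄ = (85.3 + 87.5 + 86.4 + 86.9 + 87.9 + 92.9 + 89.4 + 95.2 + 88.0 + 87.9 + 85.2 + 89.3 + 87.2 + 90.6 + 92.6 + 85.3 + 85.3 + 90.6) / 18 = 88.5278
Moving ranges: 2.2, 1.1, 0.5, 1.0, 5.0, 3.5, 5.8, 7.2, 0.1, 2.7, 4.1, 2.1, 3.4, 2.0, 7.3, 0.0, 5.3; M̄R̄ = 53.3000 / 17 = 3.1353
LCL = X̄ − 3·M̄R̄/d₂ = 88.5278 − 3 × 3.1353 / 1.128 = 80.1892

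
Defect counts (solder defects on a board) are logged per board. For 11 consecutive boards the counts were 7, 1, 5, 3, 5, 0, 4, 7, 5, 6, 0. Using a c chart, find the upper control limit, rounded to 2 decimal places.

c̄ = (7 + 1 + 5 + 3 + 5 + 0 + 4 + 7 + 5 + 6 + 0) / 11 = 43 / 11 = 3.9091
UCL = c̄ + 3√c̄ = 3.9091 + 3 × √3.9091 = 3.9091 + 3 × 1.9771 = 9.8405

9.84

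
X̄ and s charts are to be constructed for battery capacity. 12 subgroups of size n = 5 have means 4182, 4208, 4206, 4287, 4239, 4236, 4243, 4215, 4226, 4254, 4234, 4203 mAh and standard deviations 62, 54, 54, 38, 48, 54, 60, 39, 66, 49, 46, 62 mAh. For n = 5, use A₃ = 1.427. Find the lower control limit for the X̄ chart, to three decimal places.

4152.595

X̄̄ = (4182 + 4208 + 4206 + 4287 + 4239 + 4236 + 4243 + 4215 + 4226 + 4254 + 4234 + 4203) / 12 = 4227.7500
s̄ = (62 + 54 + 54 + 38 + 48 + 54 + 60 + 39 + 66 + 49 + 46 + 62) / 12 = 52.6667
LCL = X̄̄ − A₃·s̄ = 4227.7500 − 1.427 × 52.6667 = 4152.5947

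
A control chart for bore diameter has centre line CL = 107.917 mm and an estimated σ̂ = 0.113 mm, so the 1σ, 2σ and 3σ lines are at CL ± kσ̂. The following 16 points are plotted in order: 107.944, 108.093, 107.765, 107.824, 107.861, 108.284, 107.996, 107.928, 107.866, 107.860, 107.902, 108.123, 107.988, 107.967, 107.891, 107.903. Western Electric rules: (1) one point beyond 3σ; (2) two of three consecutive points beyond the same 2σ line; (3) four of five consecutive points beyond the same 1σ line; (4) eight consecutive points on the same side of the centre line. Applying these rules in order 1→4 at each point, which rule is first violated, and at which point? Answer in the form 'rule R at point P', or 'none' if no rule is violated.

rule 1 at point 6

Zone of each point (C = within 1σ̂, B = 1σ̂–2σ̂, A = 2σ̂–3σ̂, * = beyond 3σ̂; sign = side of CL): 1:+C, 2:+B, 3:-B, 4:-C, 5:-C, 6:+*, 7:+C, 8:+C, 9:-C, 10:-C, 11:-C, 12:+B, 13:+C, 14:+C, 15:-C, 16:-C
Rule 1 (one point beyond the 3σ limits) is satisfied at point 6.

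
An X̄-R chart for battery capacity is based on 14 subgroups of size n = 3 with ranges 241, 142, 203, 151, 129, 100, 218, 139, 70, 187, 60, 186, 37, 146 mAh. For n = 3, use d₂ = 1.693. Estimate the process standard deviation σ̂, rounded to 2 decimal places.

84.76

R̄ = (241 + 142 + 203 + 151 + 129 + 100 + 218 + 139 + 70 + 187 + 60 + 186 + 37 + 146) / 14 = 143.5000
σ̂ = R̄ / d₂ = 143.5000 / 1.693 = 84.7608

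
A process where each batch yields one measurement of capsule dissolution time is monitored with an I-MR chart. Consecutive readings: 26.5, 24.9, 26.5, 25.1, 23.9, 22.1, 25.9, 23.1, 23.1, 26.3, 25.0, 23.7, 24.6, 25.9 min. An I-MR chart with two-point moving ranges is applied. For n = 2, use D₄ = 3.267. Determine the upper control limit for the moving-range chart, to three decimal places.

5.579

Moving ranges: 1.6, 1.6, 1.4, 1.2, 1.8, 3.8, 2.8, 0.0, 3.2, 1.3, 1.3, 0.9, 1.3; M̄R̄ = 22.2000 / 13 = 1.7077
UCL_MR = D₄·M̄R̄ = 3.267 × 1.7077 = 5.5790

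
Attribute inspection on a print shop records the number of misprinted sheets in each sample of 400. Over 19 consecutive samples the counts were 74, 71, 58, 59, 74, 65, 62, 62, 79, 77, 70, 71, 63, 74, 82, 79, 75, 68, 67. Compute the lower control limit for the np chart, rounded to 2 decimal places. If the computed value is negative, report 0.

p̄ = Σdᵢ / (k·n) = 1330 / (19 × 400) = 0.17500
LCL = np̄ − 3·√(np̄(1−p̄)) = 70.0000 − 3 × 7.5993 = 47.2020

47.20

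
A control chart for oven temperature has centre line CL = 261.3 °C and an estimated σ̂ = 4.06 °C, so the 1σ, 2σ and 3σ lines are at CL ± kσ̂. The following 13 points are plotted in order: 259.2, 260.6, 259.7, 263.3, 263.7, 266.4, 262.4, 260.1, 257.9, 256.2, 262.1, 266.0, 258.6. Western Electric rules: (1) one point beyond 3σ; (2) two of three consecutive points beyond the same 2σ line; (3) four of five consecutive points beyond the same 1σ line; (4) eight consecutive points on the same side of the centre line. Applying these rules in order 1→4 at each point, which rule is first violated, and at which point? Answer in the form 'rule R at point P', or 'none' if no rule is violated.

none

Zone of each point (C = within 1σ̂, B = 1σ̂–2σ̂, A = 2σ̂–3σ̂, * = beyond 3σ̂; sign = side of CL): 1:-C, 2:-C, 3:-C, 4:+C, 5:+C, 6:+B, 7:+C, 8:-C, 9:-C, 10:-B, 11:+C, 12:+B, 13:-C
No rule fires across all 13 points.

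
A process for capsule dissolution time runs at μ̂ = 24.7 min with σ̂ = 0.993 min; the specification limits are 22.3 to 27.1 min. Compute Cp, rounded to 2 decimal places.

0.81

Cp = (USL − LSL) / (6σ̂) = (27.1 − 22.3) / (6 × 0.993) = 4.8000 / 5.9580 = 0.8056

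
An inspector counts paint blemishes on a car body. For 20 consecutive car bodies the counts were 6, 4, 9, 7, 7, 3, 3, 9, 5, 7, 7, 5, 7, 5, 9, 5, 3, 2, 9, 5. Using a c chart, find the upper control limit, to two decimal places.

13.11

c̄ = (6 + 4 + 9 + 7 + 7 + 3 + 3 + 9 + 5 + 7 + 7 + 5 + 7 + 5 + 9 + 5 + 3 + 2 + 9 + 5) / 20 = 117 / 20 = 5.8500
UCL = c̄ + 3√c̄ = 5.8500 + 3 × √5.8500 = 5.8500 + 3 × 2.4187 = 13.1060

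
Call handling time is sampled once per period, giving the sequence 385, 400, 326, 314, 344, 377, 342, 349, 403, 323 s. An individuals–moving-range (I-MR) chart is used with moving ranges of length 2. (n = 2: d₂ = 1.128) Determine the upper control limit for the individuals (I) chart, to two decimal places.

X̄ = (385 + 400 + 326 + 314 + 344 + 377 + 342 + 349 + 403 + 323) / 10 = 356.3000
Moving ranges: 15, 74, 12, 30, 33, 35, 7, 54, 80; M̄R̄ = 340.0000 / 9 = 37.7778
UCL = X̄ + 3·M̄R̄/d₂ = 356.3000 + 3 × 37.7778 / 1.128 = 456.7728

456.77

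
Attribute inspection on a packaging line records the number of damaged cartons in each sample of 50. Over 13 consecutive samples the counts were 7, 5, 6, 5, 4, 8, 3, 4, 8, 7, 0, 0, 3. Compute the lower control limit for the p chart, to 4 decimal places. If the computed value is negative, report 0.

p̄ = Σdᵢ / (k·n) = 60 / (13 × 50) = 0.09231
LCL = p̄ − 3·√(p̄(1−p̄)/n) = 0.09231 − 3 × 0.04094 = -0.03050 → 0 (negative, so LCL = 0)

0.0000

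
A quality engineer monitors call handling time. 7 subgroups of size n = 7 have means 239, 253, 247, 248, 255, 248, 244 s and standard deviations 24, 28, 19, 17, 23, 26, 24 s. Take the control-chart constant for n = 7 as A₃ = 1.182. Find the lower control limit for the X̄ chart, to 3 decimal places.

220.528

X̄̄ = (239 + 253 + 247 + 248 + 255 + 248 + 244) / 7 = 247.7143
s̄ = (24 + 28 + 19 + 17 + 23 + 26 + 24) / 7 = 23.0000
LCL = X̄̄ − A₃·s̄ = 247.7143 − 1.182 × 23.0000 = 220.5283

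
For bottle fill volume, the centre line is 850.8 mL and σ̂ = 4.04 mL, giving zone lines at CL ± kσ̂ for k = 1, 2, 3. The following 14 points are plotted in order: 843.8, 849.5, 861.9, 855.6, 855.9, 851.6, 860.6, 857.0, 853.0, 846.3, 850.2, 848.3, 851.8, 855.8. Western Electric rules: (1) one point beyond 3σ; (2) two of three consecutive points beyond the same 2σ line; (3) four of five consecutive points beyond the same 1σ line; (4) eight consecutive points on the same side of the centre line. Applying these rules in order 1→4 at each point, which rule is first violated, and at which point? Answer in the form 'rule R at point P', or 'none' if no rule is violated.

rule 3 at point 7

Zone of each point (C = within 1σ̂, B = 1σ̂–2σ̂, A = 2σ̂–3σ̂, * = beyond 3σ̂; sign = side of CL): 1:-B, 2:-C, 3:+A, 4:+B, 5:+B, 6:+C, 7:+A, 8:+B, 9:+C, 10:-B, 11:-C, 12:-C, 13:+C, 14:+B
Rule 3 (four of five consecutive points beyond the same 1σ limit) is satisfied at point 7.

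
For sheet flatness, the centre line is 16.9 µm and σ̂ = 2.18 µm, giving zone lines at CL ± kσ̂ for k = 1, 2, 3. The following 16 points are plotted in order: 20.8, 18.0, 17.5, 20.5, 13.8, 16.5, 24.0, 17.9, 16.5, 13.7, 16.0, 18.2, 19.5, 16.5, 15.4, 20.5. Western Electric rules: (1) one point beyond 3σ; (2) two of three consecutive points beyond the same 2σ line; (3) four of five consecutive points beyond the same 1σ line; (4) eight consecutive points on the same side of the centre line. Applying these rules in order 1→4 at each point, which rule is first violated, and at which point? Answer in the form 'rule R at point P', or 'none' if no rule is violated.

rule 1 at point 7

Zone of each point (C = within 1σ̂, B = 1σ̂–2σ̂, A = 2σ̂–3σ̂, * = beyond 3σ̂; sign = side of CL): 1:+B, 2:+C, 3:+C, 4:+B, 5:-B, 6:-C, 7:+*, 8:+C, 9:-C, 10:-B, 11:-C, 12:+C, 13:+B, 14:-C, 15:-C, 16:+B
Rule 1 (one point beyond the 3σ limits) is satisfied at point 7.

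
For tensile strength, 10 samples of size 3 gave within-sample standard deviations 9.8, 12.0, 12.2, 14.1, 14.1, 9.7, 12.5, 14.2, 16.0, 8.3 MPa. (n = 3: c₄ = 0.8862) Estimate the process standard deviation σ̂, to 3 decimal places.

s̄ = (9.8 + 12.0 + 12.2 + 14.1 + 14.1 + 9.7 + 12.5 + 14.2 + 16.0 + 8.3) / 10 = 12.2900
σ̂ = s̄ / c₄ = 12.2900 / 0.8862 = 13.8682

13.868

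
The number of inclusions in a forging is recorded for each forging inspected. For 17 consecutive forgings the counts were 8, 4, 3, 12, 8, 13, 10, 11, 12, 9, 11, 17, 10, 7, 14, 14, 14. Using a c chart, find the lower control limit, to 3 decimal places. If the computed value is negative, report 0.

0.732

c̄ = (8 + 4 + 3 + 12 + 8 + 13 + 10 + 11 + 12 + 9 + 11 + 17 + 10 + 7 + 14 + 14 + 14) / 17 = 177 / 17 = 10.4118
LCL = c̄ − 3√c̄ = 10.4118 − 3 × 3.2267 = 0.7316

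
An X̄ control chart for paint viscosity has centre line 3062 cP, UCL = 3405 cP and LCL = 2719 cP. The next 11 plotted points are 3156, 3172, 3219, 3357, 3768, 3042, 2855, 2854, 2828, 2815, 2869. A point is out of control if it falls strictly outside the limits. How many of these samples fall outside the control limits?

Compare each point to [2719, 3405]: sample 5 = 3768 > UCL.

1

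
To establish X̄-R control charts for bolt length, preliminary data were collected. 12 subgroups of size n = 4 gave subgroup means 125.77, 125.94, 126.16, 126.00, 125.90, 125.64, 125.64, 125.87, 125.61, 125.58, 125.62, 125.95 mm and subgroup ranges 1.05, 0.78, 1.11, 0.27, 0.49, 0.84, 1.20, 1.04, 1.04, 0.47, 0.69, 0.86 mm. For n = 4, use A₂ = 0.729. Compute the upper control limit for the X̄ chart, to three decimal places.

126.404

X̄̄ = (125.77 + 125.94 + 126.16 + 126.00 + 125.90 + 125.64 + 125.64 + 125.87 + 125.61 + 125.58 + 125.62 + 125.95) / 12 = 1509.6800 / 12 = 125.8067
R̄ = (1.05 + 0.78 + 1.11 + 0.27 + 0.49 + 0.84 + 1.20 + 1.04 + 1.04 + 0.47 + 0.69 + 0.86) / 12 = 9.8400 / 12 = 0.8200
UCL = X̄̄ + A₂·R̄ = 125.8067 + 0.729 × 0.8200 = 126.4044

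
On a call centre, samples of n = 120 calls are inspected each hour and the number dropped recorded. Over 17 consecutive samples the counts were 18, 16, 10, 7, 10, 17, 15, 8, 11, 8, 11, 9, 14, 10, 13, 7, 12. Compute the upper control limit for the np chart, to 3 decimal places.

21.214

p̄ = Σdᵢ / (k·n) = 196 / (17 × 120) = 0.09608
UCL = np̄ + 3·√(np̄(1−p̄)) = 11.5294 + 3 × √(11.5294×0.90392) = 11.5294 + 3 × 3.2283 = 21.2142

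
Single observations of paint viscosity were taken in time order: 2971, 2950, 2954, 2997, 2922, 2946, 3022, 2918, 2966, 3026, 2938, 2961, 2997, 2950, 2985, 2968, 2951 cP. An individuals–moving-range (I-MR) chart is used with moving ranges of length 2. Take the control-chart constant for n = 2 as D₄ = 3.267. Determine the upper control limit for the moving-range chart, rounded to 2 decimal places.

146.61

Moving ranges: 21, 4, 43, 75, 24, 76, 104, 48, 60, 88, 23, 36, 47, 35, 17, 17; M̄R̄ = 718.0000 / 16 = 44.8750
UCL_MR = D₄·M̄R̄ = 3.267 × 44.8750 = 146.6066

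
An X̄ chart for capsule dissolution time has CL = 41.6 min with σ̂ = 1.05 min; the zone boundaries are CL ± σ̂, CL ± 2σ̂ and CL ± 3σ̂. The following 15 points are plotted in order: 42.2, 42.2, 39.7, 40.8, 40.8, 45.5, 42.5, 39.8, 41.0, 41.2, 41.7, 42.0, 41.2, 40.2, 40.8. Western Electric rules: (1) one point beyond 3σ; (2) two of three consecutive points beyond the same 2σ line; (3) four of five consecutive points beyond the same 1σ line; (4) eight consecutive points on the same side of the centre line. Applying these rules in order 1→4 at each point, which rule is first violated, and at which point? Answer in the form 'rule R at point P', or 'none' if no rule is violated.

rule 1 at point 6

Zone of each point (C = within 1σ̂, B = 1σ̂–2σ̂, A = 2σ̂–3σ̂, * = beyond 3σ̂; sign = side of CL): 1:+C, 2:+C, 3:-B, 4:-C, 5:-C, 6:+*, 7:+C, 8:-B, 9:-C, 10:-C, 11:+C, 12:+C, 13:-C, 14:-B, 15:-C
Rule 1 (one point beyond the 3σ limits) is satisfied at point 6.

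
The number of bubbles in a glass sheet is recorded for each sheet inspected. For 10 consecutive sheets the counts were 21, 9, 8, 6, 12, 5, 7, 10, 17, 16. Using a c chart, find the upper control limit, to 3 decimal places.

c̄ = (21 + 9 + 8 + 6 + 12 + 5 + 7 + 10 + 17 + 16) / 10 = 111 / 10 = 11.1000
UCL = c̄ + 3√c̄ = 11.1000 + 3 × √11.1000 = 11.1000 + 3 × 3.3317 = 21.0950

21.095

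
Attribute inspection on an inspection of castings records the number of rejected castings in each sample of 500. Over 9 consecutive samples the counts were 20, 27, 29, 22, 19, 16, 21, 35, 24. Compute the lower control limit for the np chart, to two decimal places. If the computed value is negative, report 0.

9.42

p̄ = Σdᵢ / (k·n) = 213 / (9 × 500) = 0.04733
LCL = np̄ − 3·√(np̄(1−p̄)) = 23.6667 − 3 × 4.7483 = 9.4217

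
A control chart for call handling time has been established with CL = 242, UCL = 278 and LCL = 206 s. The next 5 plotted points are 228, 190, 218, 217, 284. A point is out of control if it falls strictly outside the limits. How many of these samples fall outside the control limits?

2

Compare each point to [206, 278]: sample 2 = 190 < LCL; sample 5 = 284 > UCL.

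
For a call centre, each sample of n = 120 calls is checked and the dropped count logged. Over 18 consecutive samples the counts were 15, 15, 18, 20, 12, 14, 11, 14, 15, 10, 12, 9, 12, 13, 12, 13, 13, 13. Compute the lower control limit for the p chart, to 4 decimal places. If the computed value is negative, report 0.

0.0254

p̄ = Σdᵢ / (k·n) = 241 / (18 × 120) = 0.11157
LCL = p̄ − 3·√(p̄(1−p̄)/n) = 0.11157 − 3 × 0.02874 = 0.02535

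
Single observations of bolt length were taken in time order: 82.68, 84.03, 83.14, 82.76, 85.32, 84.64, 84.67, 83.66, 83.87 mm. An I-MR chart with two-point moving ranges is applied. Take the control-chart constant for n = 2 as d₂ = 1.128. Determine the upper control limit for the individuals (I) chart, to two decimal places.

X̄ = (82.68 + 84.03 + 83.14 + 82.76 + 85.32 + 84.64 + 84.67 + 83.66 + 83.87) / 9 = 83.8633
Moving ranges: 1.35, 0.89, 0.38, 2.56, 0.68, 0.03, 1.01, 0.21; M̄R̄ = 7.1100 / 8 = 0.8888
UCL = X̄ + 3·M̄R̄/d₂ = 83.8633 + 3 × 0.8888 / 1.128 = 86.2270

86.23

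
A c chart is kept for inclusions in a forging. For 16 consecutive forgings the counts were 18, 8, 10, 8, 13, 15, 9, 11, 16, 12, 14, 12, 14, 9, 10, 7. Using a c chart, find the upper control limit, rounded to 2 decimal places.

c̄ = (18 + 8 + 10 + 8 + 13 + 15 + 9 + 11 + 16 + 12 + 14 + 12 + 14 + 9 + 10 + 7) / 16 = 186 / 16 = 11.6250
UCL = c̄ + 3√c̄ = 11.6250 + 3 × √11.6250 = 11.6250 + 3 × 3.4095 = 21.8536

21.85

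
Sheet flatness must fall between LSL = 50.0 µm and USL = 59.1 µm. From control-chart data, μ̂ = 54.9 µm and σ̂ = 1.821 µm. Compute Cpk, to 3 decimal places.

Cpu = (USL − μ̂) / (3σ̂) = (59.1 − 54.9) / (3 × 1.821) = 0.7688; Cpl = (μ̂ − LSL) / (3σ̂) = (54.9 − 50.0) / (3 × 1.821) = 0.8969; Cpk = min(Cpu, Cpl) = 0.7688

0.769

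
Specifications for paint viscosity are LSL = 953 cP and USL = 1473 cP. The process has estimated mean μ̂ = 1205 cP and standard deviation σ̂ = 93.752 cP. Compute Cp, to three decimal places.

Cp = (USL − LSL) / (6σ̂) = (1473 − 953) / (6 × 93.752) = 520.0000 / 562.5120 = 0.9244

0.924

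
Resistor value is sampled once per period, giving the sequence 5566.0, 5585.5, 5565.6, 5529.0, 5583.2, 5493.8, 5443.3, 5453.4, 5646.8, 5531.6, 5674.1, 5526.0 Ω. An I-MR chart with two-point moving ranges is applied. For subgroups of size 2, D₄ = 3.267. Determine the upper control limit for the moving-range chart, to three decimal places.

261.182

Moving ranges: 19.5, 19.9, 36.6, 54.2, 89.4, 50.5, 10.1, 193.4, 115.2, 142.5, 148.1; M̄R̄ = 879.4000 / 11 = 79.9455
UCL_MR = D₄·M̄R̄ = 3.267 × 79.9455 = 261.1818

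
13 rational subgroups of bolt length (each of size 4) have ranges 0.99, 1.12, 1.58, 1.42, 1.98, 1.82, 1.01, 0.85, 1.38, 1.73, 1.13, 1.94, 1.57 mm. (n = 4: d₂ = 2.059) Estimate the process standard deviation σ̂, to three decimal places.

R̄ = (0.99 + 1.12 + 1.58 + 1.42 + 1.98 + 1.82 + 1.01 + 0.85 + 1.38 + 1.73 + 1.13 + 1.94 + 1.57) / 13 = 1.4246
σ̂ = R̄ / d₂ = 1.4246 / 2.059 = 0.6919

0.692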